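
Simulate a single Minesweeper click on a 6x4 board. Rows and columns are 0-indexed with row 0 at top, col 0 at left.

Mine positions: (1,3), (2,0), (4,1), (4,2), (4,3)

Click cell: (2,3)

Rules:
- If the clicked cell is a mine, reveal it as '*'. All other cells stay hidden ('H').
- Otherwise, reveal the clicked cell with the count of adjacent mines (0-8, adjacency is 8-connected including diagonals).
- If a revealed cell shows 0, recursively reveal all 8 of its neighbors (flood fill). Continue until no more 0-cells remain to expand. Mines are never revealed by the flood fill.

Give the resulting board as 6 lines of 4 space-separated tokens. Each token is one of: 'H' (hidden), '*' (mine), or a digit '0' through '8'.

H H H H
H H H H
H H H 1
H H H H
H H H H
H H H H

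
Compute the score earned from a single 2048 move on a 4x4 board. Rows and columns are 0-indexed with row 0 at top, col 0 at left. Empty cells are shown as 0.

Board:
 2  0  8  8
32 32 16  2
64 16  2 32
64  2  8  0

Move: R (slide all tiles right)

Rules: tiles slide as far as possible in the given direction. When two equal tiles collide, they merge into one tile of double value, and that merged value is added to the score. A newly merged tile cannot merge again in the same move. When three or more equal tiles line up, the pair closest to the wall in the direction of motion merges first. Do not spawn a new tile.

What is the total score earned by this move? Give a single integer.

Slide right:
row 0: [2, 0, 8, 8] -> [0, 0, 2, 16]  score +16 (running 16)
row 1: [32, 32, 16, 2] -> [0, 64, 16, 2]  score +64 (running 80)
row 2: [64, 16, 2, 32] -> [64, 16, 2, 32]  score +0 (running 80)
row 3: [64, 2, 8, 0] -> [0, 64, 2, 8]  score +0 (running 80)
Board after move:
 0  0  2 16
 0 64 16  2
64 16  2 32
 0 64  2  8

Answer: 80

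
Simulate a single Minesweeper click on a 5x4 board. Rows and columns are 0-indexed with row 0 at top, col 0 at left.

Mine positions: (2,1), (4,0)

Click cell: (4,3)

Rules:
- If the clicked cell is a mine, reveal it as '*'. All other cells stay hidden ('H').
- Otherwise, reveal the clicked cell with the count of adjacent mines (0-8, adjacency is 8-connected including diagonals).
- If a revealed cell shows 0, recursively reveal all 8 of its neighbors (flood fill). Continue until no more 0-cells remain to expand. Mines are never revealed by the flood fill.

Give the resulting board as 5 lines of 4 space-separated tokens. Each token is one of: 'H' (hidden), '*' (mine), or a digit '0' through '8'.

0 0 0 0
1 1 1 0
H H 1 0
H 2 1 0
H 1 0 0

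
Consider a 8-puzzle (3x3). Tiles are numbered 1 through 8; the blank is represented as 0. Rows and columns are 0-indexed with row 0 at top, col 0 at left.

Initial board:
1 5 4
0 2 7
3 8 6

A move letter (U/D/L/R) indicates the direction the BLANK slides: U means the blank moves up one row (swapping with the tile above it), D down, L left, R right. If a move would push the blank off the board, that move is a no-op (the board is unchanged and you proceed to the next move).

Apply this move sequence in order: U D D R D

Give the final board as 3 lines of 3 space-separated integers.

After move 1 (U):
0 5 4
1 2 7
3 8 6

After move 2 (D):
1 5 4
0 2 7
3 8 6

After move 3 (D):
1 5 4
3 2 7
0 8 6

After move 4 (R):
1 5 4
3 2 7
8 0 6

After move 5 (D):
1 5 4
3 2 7
8 0 6

Answer: 1 5 4
3 2 7
8 0 6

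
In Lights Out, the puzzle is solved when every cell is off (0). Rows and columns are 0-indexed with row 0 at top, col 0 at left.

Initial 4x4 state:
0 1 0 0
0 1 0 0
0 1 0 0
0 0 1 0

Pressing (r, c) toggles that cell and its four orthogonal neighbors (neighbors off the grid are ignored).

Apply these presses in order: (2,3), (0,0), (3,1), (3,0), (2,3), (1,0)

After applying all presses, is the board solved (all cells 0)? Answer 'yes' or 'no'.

After press 1 at (2,3):
0 1 0 0
0 1 0 1
0 1 1 1
0 0 1 1

After press 2 at (0,0):
1 0 0 0
1 1 0 1
0 1 1 1
0 0 1 1

After press 3 at (3,1):
1 0 0 0
1 1 0 1
0 0 1 1
1 1 0 1

After press 4 at (3,0):
1 0 0 0
1 1 0 1
1 0 1 1
0 0 0 1

After press 5 at (2,3):
1 0 0 0
1 1 0 0
1 0 0 0
0 0 0 0

After press 6 at (1,0):
0 0 0 0
0 0 0 0
0 0 0 0
0 0 0 0

Lights still on: 0

Answer: yes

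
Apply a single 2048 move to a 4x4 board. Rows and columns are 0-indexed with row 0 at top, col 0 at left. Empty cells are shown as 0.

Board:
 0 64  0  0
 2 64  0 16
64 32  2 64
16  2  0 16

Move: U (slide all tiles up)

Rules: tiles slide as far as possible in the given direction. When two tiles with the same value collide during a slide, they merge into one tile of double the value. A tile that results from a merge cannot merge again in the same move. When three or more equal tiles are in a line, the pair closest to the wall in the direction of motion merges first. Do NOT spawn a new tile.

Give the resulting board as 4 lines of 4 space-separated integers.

Slide up:
col 0: [0, 2, 64, 16] -> [2, 64, 16, 0]
col 1: [64, 64, 32, 2] -> [128, 32, 2, 0]
col 2: [0, 0, 2, 0] -> [2, 0, 0, 0]
col 3: [0, 16, 64, 16] -> [16, 64, 16, 0]

Answer:   2 128   2  16
 64  32   0  64
 16   2   0  16
  0   0   0   0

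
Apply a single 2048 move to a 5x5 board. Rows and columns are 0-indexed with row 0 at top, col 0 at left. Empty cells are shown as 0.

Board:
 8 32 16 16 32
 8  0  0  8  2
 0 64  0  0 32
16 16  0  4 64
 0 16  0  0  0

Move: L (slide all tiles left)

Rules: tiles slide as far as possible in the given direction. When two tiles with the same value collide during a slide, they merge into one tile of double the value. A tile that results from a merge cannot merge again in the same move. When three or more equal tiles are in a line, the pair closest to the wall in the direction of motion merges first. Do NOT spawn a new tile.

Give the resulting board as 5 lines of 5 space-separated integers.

Slide left:
row 0: [8, 32, 16, 16, 32] -> [8, 32, 32, 32, 0]
row 1: [8, 0, 0, 8, 2] -> [16, 2, 0, 0, 0]
row 2: [0, 64, 0, 0, 32] -> [64, 32, 0, 0, 0]
row 3: [16, 16, 0, 4, 64] -> [32, 4, 64, 0, 0]
row 4: [0, 16, 0, 0, 0] -> [16, 0, 0, 0, 0]

Answer:  8 32 32 32  0
16  2  0  0  0
64 32  0  0  0
32  4 64  0  0
16  0  0  0  0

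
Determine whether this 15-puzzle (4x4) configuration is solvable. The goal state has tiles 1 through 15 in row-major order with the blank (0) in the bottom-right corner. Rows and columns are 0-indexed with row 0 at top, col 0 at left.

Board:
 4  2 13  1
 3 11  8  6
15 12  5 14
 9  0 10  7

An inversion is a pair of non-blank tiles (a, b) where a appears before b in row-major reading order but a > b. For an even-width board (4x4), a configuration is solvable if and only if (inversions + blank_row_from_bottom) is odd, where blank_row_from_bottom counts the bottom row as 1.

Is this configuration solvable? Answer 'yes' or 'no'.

Inversions: 39
Blank is in row 3 (0-indexed from top), which is row 1 counting from the bottom (bottom = 1).
39 + 1 = 40, which is even, so the puzzle is not solvable.

Answer: no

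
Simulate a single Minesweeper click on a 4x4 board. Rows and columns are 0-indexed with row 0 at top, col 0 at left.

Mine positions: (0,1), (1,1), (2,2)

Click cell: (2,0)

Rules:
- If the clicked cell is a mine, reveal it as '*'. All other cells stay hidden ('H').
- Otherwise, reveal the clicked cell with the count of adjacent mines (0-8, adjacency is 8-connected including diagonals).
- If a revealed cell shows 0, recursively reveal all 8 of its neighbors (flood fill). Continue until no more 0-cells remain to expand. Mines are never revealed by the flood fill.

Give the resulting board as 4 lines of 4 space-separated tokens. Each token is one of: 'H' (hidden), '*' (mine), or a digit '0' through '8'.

H H H H
H H H H
1 H H H
H H H H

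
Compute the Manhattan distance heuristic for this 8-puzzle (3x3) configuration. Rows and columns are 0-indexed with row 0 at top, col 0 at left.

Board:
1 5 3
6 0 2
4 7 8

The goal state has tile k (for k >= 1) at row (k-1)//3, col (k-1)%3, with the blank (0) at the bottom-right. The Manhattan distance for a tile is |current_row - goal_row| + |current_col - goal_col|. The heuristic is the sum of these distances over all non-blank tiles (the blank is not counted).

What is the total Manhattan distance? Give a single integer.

Tile 1: at (0,0), goal (0,0), distance |0-0|+|0-0| = 0
Tile 5: at (0,1), goal (1,1), distance |0-1|+|1-1| = 1
Tile 3: at (0,2), goal (0,2), distance |0-0|+|2-2| = 0
Tile 6: at (1,0), goal (1,2), distance |1-1|+|0-2| = 2
Tile 2: at (1,2), goal (0,1), distance |1-0|+|2-1| = 2
Tile 4: at (2,0), goal (1,0), distance |2-1|+|0-0| = 1
Tile 7: at (2,1), goal (2,0), distance |2-2|+|1-0| = 1
Tile 8: at (2,2), goal (2,1), distance |2-2|+|2-1| = 1
Sum: 0 + 1 + 0 + 2 + 2 + 1 + 1 + 1 = 8

Answer: 8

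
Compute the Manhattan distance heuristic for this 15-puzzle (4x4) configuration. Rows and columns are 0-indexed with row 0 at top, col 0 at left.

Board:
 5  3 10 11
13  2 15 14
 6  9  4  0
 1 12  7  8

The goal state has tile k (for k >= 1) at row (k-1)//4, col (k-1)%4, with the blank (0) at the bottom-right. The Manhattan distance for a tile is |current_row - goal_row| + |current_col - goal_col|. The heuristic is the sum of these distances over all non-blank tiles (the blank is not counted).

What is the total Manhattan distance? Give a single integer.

Answer: 33

Derivation:
Tile 5: (0,0)->(1,0) = 1
Tile 3: (0,1)->(0,2) = 1
Tile 10: (0,2)->(2,1) = 3
Tile 11: (0,3)->(2,2) = 3
Tile 13: (1,0)->(3,0) = 2
Tile 2: (1,1)->(0,1) = 1
Tile 15: (1,2)->(3,2) = 2
Tile 14: (1,3)->(3,1) = 4
Tile 6: (2,0)->(1,1) = 2
Tile 9: (2,1)->(2,0) = 1
Tile 4: (2,2)->(0,3) = 3
Tile 1: (3,0)->(0,0) = 3
Tile 12: (3,1)->(2,3) = 3
Tile 7: (3,2)->(1,2) = 2
Tile 8: (3,3)->(1,3) = 2
Sum: 1 + 1 + 3 + 3 + 2 + 1 + 2 + 4 + 2 + 1 + 3 + 3 + 3 + 2 + 2 = 33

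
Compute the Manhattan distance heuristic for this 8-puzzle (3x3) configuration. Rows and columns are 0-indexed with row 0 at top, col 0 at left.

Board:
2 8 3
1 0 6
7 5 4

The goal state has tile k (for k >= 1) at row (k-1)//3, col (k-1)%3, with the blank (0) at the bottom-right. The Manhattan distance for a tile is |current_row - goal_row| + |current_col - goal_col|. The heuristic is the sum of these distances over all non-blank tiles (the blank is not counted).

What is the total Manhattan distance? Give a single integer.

Answer: 8

Derivation:
Tile 2: (0,0)->(0,1) = 1
Tile 8: (0,1)->(2,1) = 2
Tile 3: (0,2)->(0,2) = 0
Tile 1: (1,0)->(0,0) = 1
Tile 6: (1,2)->(1,2) = 0
Tile 7: (2,0)->(2,0) = 0
Tile 5: (2,1)->(1,1) = 1
Tile 4: (2,2)->(1,0) = 3
Sum: 1 + 2 + 0 + 1 + 0 + 0 + 1 + 3 = 8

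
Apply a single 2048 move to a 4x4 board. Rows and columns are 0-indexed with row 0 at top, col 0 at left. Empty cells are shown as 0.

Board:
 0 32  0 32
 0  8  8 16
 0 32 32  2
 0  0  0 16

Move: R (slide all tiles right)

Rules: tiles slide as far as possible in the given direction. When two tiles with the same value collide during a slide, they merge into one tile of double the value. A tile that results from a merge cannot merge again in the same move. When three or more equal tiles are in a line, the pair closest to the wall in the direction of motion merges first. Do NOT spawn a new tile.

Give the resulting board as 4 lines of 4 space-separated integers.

Answer:  0  0  0 64
 0  0 16 16
 0  0 64  2
 0  0  0 16

Derivation:
Slide right:
row 0: [0, 32, 0, 32] -> [0, 0, 0, 64]
row 1: [0, 8, 8, 16] -> [0, 0, 16, 16]
row 2: [0, 32, 32, 2] -> [0, 0, 64, 2]
row 3: [0, 0, 0, 16] -> [0, 0, 0, 16]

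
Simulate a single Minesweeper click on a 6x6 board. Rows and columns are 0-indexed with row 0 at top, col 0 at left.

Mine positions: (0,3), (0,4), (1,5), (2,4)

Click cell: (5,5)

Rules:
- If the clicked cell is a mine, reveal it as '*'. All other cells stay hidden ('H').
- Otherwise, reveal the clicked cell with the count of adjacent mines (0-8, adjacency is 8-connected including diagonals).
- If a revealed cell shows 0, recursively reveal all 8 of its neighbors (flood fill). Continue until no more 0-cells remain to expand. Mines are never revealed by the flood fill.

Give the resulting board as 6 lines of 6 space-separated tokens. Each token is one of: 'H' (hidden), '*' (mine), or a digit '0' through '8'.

0 0 1 H H H
0 0 1 3 H H
0 0 0 1 H H
0 0 0 1 1 1
0 0 0 0 0 0
0 0 0 0 0 0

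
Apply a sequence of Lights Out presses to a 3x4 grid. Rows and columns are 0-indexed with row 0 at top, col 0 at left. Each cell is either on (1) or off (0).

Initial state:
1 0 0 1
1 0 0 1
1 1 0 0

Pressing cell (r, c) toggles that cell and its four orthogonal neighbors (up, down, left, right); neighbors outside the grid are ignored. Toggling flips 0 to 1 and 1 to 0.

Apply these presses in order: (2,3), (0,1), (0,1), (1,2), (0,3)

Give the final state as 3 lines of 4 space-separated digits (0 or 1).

After press 1 at (2,3):
1 0 0 1
1 0 0 0
1 1 1 1

After press 2 at (0,1):
0 1 1 1
1 1 0 0
1 1 1 1

After press 3 at (0,1):
1 0 0 1
1 0 0 0
1 1 1 1

After press 4 at (1,2):
1 0 1 1
1 1 1 1
1 1 0 1

After press 5 at (0,3):
1 0 0 0
1 1 1 0
1 1 0 1

Answer: 1 0 0 0
1 1 1 0
1 1 0 1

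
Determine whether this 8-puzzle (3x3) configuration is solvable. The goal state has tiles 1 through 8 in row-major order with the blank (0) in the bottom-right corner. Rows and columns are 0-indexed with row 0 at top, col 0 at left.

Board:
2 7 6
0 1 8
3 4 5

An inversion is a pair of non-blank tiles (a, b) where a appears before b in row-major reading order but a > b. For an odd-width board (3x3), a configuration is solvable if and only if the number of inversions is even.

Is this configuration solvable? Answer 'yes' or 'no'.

Answer: no

Derivation:
Inversions (pairs i<j in row-major order where tile[i] > tile[j] > 0): 13
13 is odd, so the puzzle is not solvable.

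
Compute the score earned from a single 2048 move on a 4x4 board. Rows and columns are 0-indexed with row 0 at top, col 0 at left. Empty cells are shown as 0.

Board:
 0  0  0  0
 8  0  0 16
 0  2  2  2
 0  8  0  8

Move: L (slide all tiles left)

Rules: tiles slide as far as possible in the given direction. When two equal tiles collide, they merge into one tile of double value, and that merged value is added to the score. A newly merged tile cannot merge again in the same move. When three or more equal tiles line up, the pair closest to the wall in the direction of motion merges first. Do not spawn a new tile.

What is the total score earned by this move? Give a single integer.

Slide left:
row 0: [0, 0, 0, 0] -> [0, 0, 0, 0]  score +0 (running 0)
row 1: [8, 0, 0, 16] -> [8, 16, 0, 0]  score +0 (running 0)
row 2: [0, 2, 2, 2] -> [4, 2, 0, 0]  score +4 (running 4)
row 3: [0, 8, 0, 8] -> [16, 0, 0, 0]  score +16 (running 20)
Board after move:
 0  0  0  0
 8 16  0  0
 4  2  0  0
16  0  0  0

Answer: 20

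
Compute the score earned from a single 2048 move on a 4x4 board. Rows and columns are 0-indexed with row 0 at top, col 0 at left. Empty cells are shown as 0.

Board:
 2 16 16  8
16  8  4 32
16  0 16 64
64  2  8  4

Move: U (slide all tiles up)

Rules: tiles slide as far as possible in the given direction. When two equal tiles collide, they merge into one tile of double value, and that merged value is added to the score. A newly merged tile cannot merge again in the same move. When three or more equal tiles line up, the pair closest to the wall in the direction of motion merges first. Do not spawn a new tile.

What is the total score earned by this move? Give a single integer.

Slide up:
col 0: [2, 16, 16, 64] -> [2, 32, 64, 0]  score +32 (running 32)
col 1: [16, 8, 0, 2] -> [16, 8, 2, 0]  score +0 (running 32)
col 2: [16, 4, 16, 8] -> [16, 4, 16, 8]  score +0 (running 32)
col 3: [8, 32, 64, 4] -> [8, 32, 64, 4]  score +0 (running 32)
Board after move:
 2 16 16  8
32  8  4 32
64  2 16 64
 0  0  8  4

Answer: 32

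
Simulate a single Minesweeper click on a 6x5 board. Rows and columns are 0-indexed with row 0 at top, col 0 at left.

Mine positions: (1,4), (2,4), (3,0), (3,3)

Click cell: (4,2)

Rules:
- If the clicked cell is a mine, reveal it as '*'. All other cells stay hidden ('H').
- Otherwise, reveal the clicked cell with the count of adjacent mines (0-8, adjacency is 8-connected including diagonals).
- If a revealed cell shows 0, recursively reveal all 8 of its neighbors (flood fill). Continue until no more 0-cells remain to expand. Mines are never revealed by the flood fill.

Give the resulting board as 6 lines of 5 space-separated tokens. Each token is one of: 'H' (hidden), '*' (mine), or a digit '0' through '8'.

H H H H H
H H H H H
H H H H H
H H H H H
H H 1 H H
H H H H H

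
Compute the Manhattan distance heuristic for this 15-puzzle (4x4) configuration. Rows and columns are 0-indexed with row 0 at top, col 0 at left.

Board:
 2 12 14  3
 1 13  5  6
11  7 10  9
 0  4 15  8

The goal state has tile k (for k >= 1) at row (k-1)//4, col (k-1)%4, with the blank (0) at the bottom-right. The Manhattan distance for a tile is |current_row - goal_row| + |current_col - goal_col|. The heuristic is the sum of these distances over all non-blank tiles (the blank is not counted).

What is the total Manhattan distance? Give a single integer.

Tile 2: (0,0)->(0,1) = 1
Tile 12: (0,1)->(2,3) = 4
Tile 14: (0,2)->(3,1) = 4
Tile 3: (0,3)->(0,2) = 1
Tile 1: (1,0)->(0,0) = 1
Tile 13: (1,1)->(3,0) = 3
Tile 5: (1,2)->(1,0) = 2
Tile 6: (1,3)->(1,1) = 2
Tile 11: (2,0)->(2,2) = 2
Tile 7: (2,1)->(1,2) = 2
Tile 10: (2,2)->(2,1) = 1
Tile 9: (2,3)->(2,0) = 3
Tile 4: (3,1)->(0,3) = 5
Tile 15: (3,2)->(3,2) = 0
Tile 8: (3,3)->(1,3) = 2
Sum: 1 + 4 + 4 + 1 + 1 + 3 + 2 + 2 + 2 + 2 + 1 + 3 + 5 + 0 + 2 = 33

Answer: 33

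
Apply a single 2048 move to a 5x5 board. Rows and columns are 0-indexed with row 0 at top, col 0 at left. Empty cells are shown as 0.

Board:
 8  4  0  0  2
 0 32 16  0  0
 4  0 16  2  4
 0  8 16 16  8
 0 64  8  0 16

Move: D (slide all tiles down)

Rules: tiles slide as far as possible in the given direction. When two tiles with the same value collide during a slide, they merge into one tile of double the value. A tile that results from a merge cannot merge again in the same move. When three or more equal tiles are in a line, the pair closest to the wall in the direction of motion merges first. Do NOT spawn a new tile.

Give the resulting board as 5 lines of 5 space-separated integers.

Slide down:
col 0: [8, 0, 4, 0, 0] -> [0, 0, 0, 8, 4]
col 1: [4, 32, 0, 8, 64] -> [0, 4, 32, 8, 64]
col 2: [0, 16, 16, 16, 8] -> [0, 0, 16, 32, 8]
col 3: [0, 0, 2, 16, 0] -> [0, 0, 0, 2, 16]
col 4: [2, 0, 4, 8, 16] -> [0, 2, 4, 8, 16]

Answer:  0  0  0  0  0
 0  4  0  0  2
 0 32 16  0  4
 8  8 32  2  8
 4 64  8 16 16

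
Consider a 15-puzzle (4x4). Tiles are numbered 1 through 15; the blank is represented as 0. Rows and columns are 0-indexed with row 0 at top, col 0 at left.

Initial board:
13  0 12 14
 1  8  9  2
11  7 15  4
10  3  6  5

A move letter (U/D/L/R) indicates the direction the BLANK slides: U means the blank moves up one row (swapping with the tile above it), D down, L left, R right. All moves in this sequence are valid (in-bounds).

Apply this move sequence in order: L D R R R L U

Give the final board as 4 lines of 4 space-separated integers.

Answer:  1 13  0 14
 8  9 12  2
11  7 15  4
10  3  6  5

Derivation:
After move 1 (L):
 0 13 12 14
 1  8  9  2
11  7 15  4
10  3  6  5

After move 2 (D):
 1 13 12 14
 0  8  9  2
11  7 15  4
10  3  6  5

After move 3 (R):
 1 13 12 14
 8  0  9  2
11  7 15  4
10  3  6  5

After move 4 (R):
 1 13 12 14
 8  9  0  2
11  7 15  4
10  3  6  5

After move 5 (R):
 1 13 12 14
 8  9  2  0
11  7 15  4
10  3  6  5

After move 6 (L):
 1 13 12 14
 8  9  0  2
11  7 15  4
10  3  6  5

After move 7 (U):
 1 13  0 14
 8  9 12  2
11  7 15  4
10  3  6  5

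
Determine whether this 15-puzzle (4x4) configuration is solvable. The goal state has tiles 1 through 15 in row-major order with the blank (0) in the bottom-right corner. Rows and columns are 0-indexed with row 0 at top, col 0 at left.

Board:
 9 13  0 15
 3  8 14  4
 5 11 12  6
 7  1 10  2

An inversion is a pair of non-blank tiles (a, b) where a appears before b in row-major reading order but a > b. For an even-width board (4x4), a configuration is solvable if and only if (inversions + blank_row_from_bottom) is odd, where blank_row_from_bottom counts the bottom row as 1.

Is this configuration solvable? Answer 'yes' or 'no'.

Inversions: 67
Blank is in row 0 (0-indexed from top), which is row 4 counting from the bottom (bottom = 1).
67 + 4 = 71, which is odd, so the puzzle is solvable.

Answer: yes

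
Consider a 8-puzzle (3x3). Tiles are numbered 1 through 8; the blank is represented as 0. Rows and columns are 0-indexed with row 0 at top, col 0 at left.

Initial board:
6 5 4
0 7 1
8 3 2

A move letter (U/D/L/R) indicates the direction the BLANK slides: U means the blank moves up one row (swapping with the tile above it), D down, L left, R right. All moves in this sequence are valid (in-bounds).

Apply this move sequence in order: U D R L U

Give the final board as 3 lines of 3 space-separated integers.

After move 1 (U):
0 5 4
6 7 1
8 3 2

After move 2 (D):
6 5 4
0 7 1
8 3 2

After move 3 (R):
6 5 4
7 0 1
8 3 2

After move 4 (L):
6 5 4
0 7 1
8 3 2

After move 5 (U):
0 5 4
6 7 1
8 3 2

Answer: 0 5 4
6 7 1
8 3 2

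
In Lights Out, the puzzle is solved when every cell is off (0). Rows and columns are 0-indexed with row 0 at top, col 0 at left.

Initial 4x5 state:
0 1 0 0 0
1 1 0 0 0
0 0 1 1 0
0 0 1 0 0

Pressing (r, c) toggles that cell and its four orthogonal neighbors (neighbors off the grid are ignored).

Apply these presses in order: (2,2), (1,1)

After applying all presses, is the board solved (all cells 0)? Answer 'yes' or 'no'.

Answer: yes

Derivation:
After press 1 at (2,2):
0 1 0 0 0
1 1 1 0 0
0 1 0 0 0
0 0 0 0 0

After press 2 at (1,1):
0 0 0 0 0
0 0 0 0 0
0 0 0 0 0
0 0 0 0 0

Lights still on: 0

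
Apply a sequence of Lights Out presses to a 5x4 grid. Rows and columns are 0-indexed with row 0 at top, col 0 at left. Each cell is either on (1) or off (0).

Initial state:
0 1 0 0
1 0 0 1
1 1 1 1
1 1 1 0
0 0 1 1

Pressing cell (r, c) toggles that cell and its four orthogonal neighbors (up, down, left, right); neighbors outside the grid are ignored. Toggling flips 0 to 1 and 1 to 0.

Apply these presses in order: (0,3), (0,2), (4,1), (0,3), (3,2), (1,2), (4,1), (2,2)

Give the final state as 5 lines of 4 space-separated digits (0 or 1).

Answer: 0 0 0 1
1 1 1 0
1 0 0 0
1 0 1 1
0 0 0 1

Derivation:
After press 1 at (0,3):
0 1 1 1
1 0 0 0
1 1 1 1
1 1 1 0
0 0 1 1

After press 2 at (0,2):
0 0 0 0
1 0 1 0
1 1 1 1
1 1 1 0
0 0 1 1

After press 3 at (4,1):
0 0 0 0
1 0 1 0
1 1 1 1
1 0 1 0
1 1 0 1

After press 4 at (0,3):
0 0 1 1
1 0 1 1
1 1 1 1
1 0 1 0
1 1 0 1

After press 5 at (3,2):
0 0 1 1
1 0 1 1
1 1 0 1
1 1 0 1
1 1 1 1

After press 6 at (1,2):
0 0 0 1
1 1 0 0
1 1 1 1
1 1 0 1
1 1 1 1

After press 7 at (4,1):
0 0 0 1
1 1 0 0
1 1 1 1
1 0 0 1
0 0 0 1

After press 8 at (2,2):
0 0 0 1
1 1 1 0
1 0 0 0
1 0 1 1
0 0 0 1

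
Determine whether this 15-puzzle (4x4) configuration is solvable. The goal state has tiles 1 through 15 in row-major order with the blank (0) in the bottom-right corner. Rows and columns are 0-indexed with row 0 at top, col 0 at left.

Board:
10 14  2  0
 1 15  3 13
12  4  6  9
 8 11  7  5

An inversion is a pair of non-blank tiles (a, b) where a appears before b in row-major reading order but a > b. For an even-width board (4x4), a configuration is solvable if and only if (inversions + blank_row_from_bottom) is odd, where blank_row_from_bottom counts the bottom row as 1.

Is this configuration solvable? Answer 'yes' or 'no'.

Answer: no

Derivation:
Inversions: 56
Blank is in row 0 (0-indexed from top), which is row 4 counting from the bottom (bottom = 1).
56 + 4 = 60, which is even, so the puzzle is not solvable.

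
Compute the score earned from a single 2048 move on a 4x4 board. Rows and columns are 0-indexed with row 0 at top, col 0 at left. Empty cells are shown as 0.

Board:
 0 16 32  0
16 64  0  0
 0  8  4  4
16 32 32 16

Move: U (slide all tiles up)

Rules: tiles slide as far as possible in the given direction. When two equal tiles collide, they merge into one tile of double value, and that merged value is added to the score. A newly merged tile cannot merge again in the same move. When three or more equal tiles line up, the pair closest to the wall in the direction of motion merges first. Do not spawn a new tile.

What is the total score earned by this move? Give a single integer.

Slide up:
col 0: [0, 16, 0, 16] -> [32, 0, 0, 0]  score +32 (running 32)
col 1: [16, 64, 8, 32] -> [16, 64, 8, 32]  score +0 (running 32)
col 2: [32, 0, 4, 32] -> [32, 4, 32, 0]  score +0 (running 32)
col 3: [0, 0, 4, 16] -> [4, 16, 0, 0]  score +0 (running 32)
Board after move:
32 16 32  4
 0 64  4 16
 0  8 32  0
 0 32  0  0

Answer: 32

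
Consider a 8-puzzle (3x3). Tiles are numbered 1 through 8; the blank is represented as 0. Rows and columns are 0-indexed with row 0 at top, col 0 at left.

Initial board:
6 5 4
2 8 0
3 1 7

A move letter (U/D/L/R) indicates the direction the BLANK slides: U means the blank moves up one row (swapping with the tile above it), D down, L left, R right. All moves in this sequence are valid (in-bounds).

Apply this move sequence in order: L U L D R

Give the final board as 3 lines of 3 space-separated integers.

Answer: 2 6 4
5 0 8
3 1 7

Derivation:
After move 1 (L):
6 5 4
2 0 8
3 1 7

After move 2 (U):
6 0 4
2 5 8
3 1 7

After move 3 (L):
0 6 4
2 5 8
3 1 7

After move 4 (D):
2 6 4
0 5 8
3 1 7

After move 5 (R):
2 6 4
5 0 8
3 1 7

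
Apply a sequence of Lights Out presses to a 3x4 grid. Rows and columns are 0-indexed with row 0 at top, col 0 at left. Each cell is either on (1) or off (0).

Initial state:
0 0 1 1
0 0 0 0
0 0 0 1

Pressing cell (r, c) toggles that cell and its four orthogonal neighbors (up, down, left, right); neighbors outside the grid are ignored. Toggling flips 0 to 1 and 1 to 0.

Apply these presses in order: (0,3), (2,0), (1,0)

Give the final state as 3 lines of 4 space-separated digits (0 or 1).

After press 1 at (0,3):
0 0 0 0
0 0 0 1
0 0 0 1

After press 2 at (2,0):
0 0 0 0
1 0 0 1
1 1 0 1

After press 3 at (1,0):
1 0 0 0
0 1 0 1
0 1 0 1

Answer: 1 0 0 0
0 1 0 1
0 1 0 1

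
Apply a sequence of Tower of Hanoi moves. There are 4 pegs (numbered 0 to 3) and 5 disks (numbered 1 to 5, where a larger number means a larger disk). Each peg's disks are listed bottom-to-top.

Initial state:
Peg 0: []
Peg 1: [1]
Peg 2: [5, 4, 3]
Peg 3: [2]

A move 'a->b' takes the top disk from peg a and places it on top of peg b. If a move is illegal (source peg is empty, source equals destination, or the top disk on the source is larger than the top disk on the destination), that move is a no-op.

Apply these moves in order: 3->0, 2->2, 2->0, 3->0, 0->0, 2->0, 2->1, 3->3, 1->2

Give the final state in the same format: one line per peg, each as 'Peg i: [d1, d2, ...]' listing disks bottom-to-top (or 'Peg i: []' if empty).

Answer: Peg 0: [2]
Peg 1: []
Peg 2: [5, 4, 3, 1]
Peg 3: []

Derivation:
After move 1 (3->0):
Peg 0: [2]
Peg 1: [1]
Peg 2: [5, 4, 3]
Peg 3: []

After move 2 (2->2):
Peg 0: [2]
Peg 1: [1]
Peg 2: [5, 4, 3]
Peg 3: []

After move 3 (2->0):
Peg 0: [2]
Peg 1: [1]
Peg 2: [5, 4, 3]
Peg 3: []

After move 4 (3->0):
Peg 0: [2]
Peg 1: [1]
Peg 2: [5, 4, 3]
Peg 3: []

After move 5 (0->0):
Peg 0: [2]
Peg 1: [1]
Peg 2: [5, 4, 3]
Peg 3: []

After move 6 (2->0):
Peg 0: [2]
Peg 1: [1]
Peg 2: [5, 4, 3]
Peg 3: []

After move 7 (2->1):
Peg 0: [2]
Peg 1: [1]
Peg 2: [5, 4, 3]
Peg 3: []

After move 8 (3->3):
Peg 0: [2]
Peg 1: [1]
Peg 2: [5, 4, 3]
Peg 3: []

After move 9 (1->2):
Peg 0: [2]
Peg 1: []
Peg 2: [5, 4, 3, 1]
Peg 3: []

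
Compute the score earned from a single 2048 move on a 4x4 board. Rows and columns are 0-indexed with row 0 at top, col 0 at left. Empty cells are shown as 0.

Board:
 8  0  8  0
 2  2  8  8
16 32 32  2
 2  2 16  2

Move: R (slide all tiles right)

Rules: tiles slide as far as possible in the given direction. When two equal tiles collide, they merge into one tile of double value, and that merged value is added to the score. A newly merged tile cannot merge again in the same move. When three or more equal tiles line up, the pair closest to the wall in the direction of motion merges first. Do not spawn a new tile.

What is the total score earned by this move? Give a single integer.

Answer: 104

Derivation:
Slide right:
row 0: [8, 0, 8, 0] -> [0, 0, 0, 16]  score +16 (running 16)
row 1: [2, 2, 8, 8] -> [0, 0, 4, 16]  score +20 (running 36)
row 2: [16, 32, 32, 2] -> [0, 16, 64, 2]  score +64 (running 100)
row 3: [2, 2, 16, 2] -> [0, 4, 16, 2]  score +4 (running 104)
Board after move:
 0  0  0 16
 0  0  4 16
 0 16 64  2
 0  4 16  2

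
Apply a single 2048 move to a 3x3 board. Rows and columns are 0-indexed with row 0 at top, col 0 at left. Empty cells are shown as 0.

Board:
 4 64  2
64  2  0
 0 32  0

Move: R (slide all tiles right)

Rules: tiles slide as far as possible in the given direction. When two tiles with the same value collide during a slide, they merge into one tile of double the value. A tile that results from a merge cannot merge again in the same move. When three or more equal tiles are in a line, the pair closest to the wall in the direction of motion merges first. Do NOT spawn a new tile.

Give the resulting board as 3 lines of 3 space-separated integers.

Slide right:
row 0: [4, 64, 2] -> [4, 64, 2]
row 1: [64, 2, 0] -> [0, 64, 2]
row 2: [0, 32, 0] -> [0, 0, 32]

Answer:  4 64  2
 0 64  2
 0  0 32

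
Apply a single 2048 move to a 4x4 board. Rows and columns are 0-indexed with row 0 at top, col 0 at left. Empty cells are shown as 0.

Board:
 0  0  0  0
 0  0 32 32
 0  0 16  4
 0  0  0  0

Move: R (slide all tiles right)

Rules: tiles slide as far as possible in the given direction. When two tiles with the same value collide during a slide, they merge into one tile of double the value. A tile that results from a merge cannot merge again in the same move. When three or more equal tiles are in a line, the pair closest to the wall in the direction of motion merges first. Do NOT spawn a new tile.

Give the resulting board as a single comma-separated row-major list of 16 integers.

Answer: 0, 0, 0, 0, 0, 0, 0, 64, 0, 0, 16, 4, 0, 0, 0, 0

Derivation:
Slide right:
row 0: [0, 0, 0, 0] -> [0, 0, 0, 0]
row 1: [0, 0, 32, 32] -> [0, 0, 0, 64]
row 2: [0, 0, 16, 4] -> [0, 0, 16, 4]
row 3: [0, 0, 0, 0] -> [0, 0, 0, 0]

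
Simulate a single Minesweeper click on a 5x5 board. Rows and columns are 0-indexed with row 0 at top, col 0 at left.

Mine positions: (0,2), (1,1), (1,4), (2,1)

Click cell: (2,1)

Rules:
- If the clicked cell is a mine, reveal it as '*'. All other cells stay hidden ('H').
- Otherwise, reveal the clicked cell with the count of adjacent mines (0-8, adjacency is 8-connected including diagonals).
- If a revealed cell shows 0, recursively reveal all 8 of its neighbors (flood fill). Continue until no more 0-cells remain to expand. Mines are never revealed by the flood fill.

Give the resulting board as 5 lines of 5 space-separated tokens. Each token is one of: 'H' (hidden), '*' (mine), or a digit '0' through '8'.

H H H H H
H H H H H
H * H H H
H H H H H
H H H H H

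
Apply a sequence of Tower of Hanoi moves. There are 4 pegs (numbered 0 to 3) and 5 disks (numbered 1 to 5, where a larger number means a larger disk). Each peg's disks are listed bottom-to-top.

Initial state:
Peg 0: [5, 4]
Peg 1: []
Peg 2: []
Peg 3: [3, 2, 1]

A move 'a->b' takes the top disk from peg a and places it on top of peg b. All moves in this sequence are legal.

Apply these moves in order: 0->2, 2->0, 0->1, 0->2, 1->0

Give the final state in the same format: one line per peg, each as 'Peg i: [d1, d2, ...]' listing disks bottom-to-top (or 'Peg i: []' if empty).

Answer: Peg 0: [4]
Peg 1: []
Peg 2: [5]
Peg 3: [3, 2, 1]

Derivation:
After move 1 (0->2):
Peg 0: [5]
Peg 1: []
Peg 2: [4]
Peg 3: [3, 2, 1]

After move 2 (2->0):
Peg 0: [5, 4]
Peg 1: []
Peg 2: []
Peg 3: [3, 2, 1]

After move 3 (0->1):
Peg 0: [5]
Peg 1: [4]
Peg 2: []
Peg 3: [3, 2, 1]

After move 4 (0->2):
Peg 0: []
Peg 1: [4]
Peg 2: [5]
Peg 3: [3, 2, 1]

After move 5 (1->0):
Peg 0: [4]
Peg 1: []
Peg 2: [5]
Peg 3: [3, 2, 1]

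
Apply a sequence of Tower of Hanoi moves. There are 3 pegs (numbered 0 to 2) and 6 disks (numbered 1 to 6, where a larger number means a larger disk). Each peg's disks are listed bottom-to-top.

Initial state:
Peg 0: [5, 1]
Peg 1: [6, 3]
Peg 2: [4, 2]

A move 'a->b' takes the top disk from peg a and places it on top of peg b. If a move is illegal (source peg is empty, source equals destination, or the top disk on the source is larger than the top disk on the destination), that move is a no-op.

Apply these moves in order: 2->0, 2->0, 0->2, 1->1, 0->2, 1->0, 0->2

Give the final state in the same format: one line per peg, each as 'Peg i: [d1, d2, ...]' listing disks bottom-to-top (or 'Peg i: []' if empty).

Answer: Peg 0: [5, 3]
Peg 1: [6]
Peg 2: [4, 2, 1]

Derivation:
After move 1 (2->0):
Peg 0: [5, 1]
Peg 1: [6, 3]
Peg 2: [4, 2]

After move 2 (2->0):
Peg 0: [5, 1]
Peg 1: [6, 3]
Peg 2: [4, 2]

After move 3 (0->2):
Peg 0: [5]
Peg 1: [6, 3]
Peg 2: [4, 2, 1]

After move 4 (1->1):
Peg 0: [5]
Peg 1: [6, 3]
Peg 2: [4, 2, 1]

After move 5 (0->2):
Peg 0: [5]
Peg 1: [6, 3]
Peg 2: [4, 2, 1]

After move 6 (1->0):
Peg 0: [5, 3]
Peg 1: [6]
Peg 2: [4, 2, 1]

After move 7 (0->2):
Peg 0: [5, 3]
Peg 1: [6]
Peg 2: [4, 2, 1]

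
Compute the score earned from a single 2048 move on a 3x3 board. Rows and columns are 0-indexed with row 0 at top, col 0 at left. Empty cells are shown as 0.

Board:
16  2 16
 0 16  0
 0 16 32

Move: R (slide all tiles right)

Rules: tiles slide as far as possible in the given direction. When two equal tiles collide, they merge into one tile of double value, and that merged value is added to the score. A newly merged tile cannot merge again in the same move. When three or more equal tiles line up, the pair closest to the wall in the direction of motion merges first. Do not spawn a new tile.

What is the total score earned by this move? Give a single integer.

Answer: 0

Derivation:
Slide right:
row 0: [16, 2, 16] -> [16, 2, 16]  score +0 (running 0)
row 1: [0, 16, 0] -> [0, 0, 16]  score +0 (running 0)
row 2: [0, 16, 32] -> [0, 16, 32]  score +0 (running 0)
Board after move:
16  2 16
 0  0 16
 0 16 32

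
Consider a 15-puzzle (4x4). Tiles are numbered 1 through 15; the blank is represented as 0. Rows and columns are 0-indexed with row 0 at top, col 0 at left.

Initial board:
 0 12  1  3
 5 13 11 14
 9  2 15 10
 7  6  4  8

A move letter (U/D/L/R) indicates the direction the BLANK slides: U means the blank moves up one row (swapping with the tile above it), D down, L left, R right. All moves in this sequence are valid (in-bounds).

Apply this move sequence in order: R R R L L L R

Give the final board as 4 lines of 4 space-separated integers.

Answer: 12  0  1  3
 5 13 11 14
 9  2 15 10
 7  6  4  8

Derivation:
After move 1 (R):
12  0  1  3
 5 13 11 14
 9  2 15 10
 7  6  4  8

After move 2 (R):
12  1  0  3
 5 13 11 14
 9  2 15 10
 7  6  4  8

After move 3 (R):
12  1  3  0
 5 13 11 14
 9  2 15 10
 7  6  4  8

After move 4 (L):
12  1  0  3
 5 13 11 14
 9  2 15 10
 7  6  4  8

After move 5 (L):
12  0  1  3
 5 13 11 14
 9  2 15 10
 7  6  4  8

After move 6 (L):
 0 12  1  3
 5 13 11 14
 9  2 15 10
 7  6  4  8

After move 7 (R):
12  0  1  3
 5 13 11 14
 9  2 15 10
 7  6  4  8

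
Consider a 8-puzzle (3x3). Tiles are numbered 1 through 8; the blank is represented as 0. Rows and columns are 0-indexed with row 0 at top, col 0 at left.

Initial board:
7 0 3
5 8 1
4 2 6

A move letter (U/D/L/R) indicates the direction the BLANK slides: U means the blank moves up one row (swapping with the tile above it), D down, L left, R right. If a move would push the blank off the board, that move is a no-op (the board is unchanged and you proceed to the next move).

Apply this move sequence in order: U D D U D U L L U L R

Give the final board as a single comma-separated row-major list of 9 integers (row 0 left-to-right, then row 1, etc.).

After move 1 (U):
7 0 3
5 8 1
4 2 6

After move 2 (D):
7 8 3
5 0 1
4 2 6

After move 3 (D):
7 8 3
5 2 1
4 0 6

After move 4 (U):
7 8 3
5 0 1
4 2 6

After move 5 (D):
7 8 3
5 2 1
4 0 6

After move 6 (U):
7 8 3
5 0 1
4 2 6

After move 7 (L):
7 8 3
0 5 1
4 2 6

After move 8 (L):
7 8 3
0 5 1
4 2 6

After move 9 (U):
0 8 3
7 5 1
4 2 6

After move 10 (L):
0 8 3
7 5 1
4 2 6

After move 11 (R):
8 0 3
7 5 1
4 2 6

Answer: 8, 0, 3, 7, 5, 1, 4, 2, 6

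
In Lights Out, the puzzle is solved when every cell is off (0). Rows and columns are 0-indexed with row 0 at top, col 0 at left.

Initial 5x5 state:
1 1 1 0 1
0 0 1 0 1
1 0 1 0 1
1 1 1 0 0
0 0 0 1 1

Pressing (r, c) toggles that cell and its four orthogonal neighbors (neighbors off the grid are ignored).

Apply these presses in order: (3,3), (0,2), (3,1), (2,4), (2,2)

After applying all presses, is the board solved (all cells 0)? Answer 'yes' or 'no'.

After press 1 at (3,3):
1 1 1 0 1
0 0 1 0 1
1 0 1 1 1
1 1 0 1 1
0 0 0 0 1

After press 2 at (0,2):
1 0 0 1 1
0 0 0 0 1
1 0 1 1 1
1 1 0 1 1
0 0 0 0 1

After press 3 at (3,1):
1 0 0 1 1
0 0 0 0 1
1 1 1 1 1
0 0 1 1 1
0 1 0 0 1

After press 4 at (2,4):
1 0 0 1 1
0 0 0 0 0
1 1 1 0 0
0 0 1 1 0
0 1 0 0 1

After press 5 at (2,2):
1 0 0 1 1
0 0 1 0 0
1 0 0 1 0
0 0 0 1 0
0 1 0 0 1

Lights still on: 9

Answer: no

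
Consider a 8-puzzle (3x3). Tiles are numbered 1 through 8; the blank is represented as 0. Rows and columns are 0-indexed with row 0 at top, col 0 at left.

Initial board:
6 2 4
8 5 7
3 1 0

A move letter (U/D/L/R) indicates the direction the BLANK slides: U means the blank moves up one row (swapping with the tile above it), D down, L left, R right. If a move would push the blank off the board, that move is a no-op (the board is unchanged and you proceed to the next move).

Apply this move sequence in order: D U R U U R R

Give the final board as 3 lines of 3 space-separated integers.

After move 1 (D):
6 2 4
8 5 7
3 1 0

After move 2 (U):
6 2 4
8 5 0
3 1 7

After move 3 (R):
6 2 4
8 5 0
3 1 7

After move 4 (U):
6 2 0
8 5 4
3 1 7

After move 5 (U):
6 2 0
8 5 4
3 1 7

After move 6 (R):
6 2 0
8 5 4
3 1 7

After move 7 (R):
6 2 0
8 5 4
3 1 7

Answer: 6 2 0
8 5 4
3 1 7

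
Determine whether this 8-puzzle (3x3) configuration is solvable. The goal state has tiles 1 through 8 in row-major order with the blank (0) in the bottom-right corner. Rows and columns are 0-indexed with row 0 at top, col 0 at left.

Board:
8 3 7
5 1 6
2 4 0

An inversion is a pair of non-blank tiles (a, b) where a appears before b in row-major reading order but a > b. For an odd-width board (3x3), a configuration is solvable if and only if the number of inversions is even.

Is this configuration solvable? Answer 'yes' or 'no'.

Inversions (pairs i<j in row-major order where tile[i] > tile[j] > 0): 19
19 is odd, so the puzzle is not solvable.

Answer: no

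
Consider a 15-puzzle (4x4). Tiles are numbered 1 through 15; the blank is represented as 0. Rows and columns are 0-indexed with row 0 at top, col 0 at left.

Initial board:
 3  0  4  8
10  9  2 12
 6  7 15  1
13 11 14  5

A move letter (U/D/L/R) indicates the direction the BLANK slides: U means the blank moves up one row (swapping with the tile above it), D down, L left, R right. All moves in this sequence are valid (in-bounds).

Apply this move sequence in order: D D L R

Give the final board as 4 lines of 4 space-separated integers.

After move 1 (D):
 3  9  4  8
10  0  2 12
 6  7 15  1
13 11 14  5

After move 2 (D):
 3  9  4  8
10  7  2 12
 6  0 15  1
13 11 14  5

After move 3 (L):
 3  9  4  8
10  7  2 12
 0  6 15  1
13 11 14  5

After move 4 (R):
 3  9  4  8
10  7  2 12
 6  0 15  1
13 11 14  5

Answer:  3  9  4  8
10  7  2 12
 6  0 15  1
13 11 14  5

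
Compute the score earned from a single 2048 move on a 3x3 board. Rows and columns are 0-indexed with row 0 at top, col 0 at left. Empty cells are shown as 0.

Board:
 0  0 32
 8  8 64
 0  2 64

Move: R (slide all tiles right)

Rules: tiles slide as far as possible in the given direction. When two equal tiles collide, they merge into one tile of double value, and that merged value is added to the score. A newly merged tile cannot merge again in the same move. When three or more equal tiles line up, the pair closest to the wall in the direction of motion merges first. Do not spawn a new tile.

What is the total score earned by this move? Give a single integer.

Answer: 16

Derivation:
Slide right:
row 0: [0, 0, 32] -> [0, 0, 32]  score +0 (running 0)
row 1: [8, 8, 64] -> [0, 16, 64]  score +16 (running 16)
row 2: [0, 2, 64] -> [0, 2, 64]  score +0 (running 16)
Board after move:
 0  0 32
 0 16 64
 0  2 64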